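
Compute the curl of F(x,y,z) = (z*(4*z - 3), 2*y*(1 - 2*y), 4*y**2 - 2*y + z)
(8*y - 2, 8*z - 3, 0)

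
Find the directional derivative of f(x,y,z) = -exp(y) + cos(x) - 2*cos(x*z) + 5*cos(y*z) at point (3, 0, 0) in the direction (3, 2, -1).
-sqrt(14)*(3*sin(3) + 2)/14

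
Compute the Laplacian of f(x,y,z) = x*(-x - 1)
-2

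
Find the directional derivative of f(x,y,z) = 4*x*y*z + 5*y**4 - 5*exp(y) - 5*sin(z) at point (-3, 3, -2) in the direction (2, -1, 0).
sqrt(5)*(-612/5 + exp(3))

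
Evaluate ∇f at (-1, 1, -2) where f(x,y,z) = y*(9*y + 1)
(0, 19, 0)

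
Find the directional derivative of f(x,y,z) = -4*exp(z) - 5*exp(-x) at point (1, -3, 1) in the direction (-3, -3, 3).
sqrt(3)*(-4*exp(2) - 5)*exp(-1)/3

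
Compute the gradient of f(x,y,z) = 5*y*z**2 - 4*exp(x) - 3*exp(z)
(-4*exp(x), 5*z**2, 10*y*z - 3*exp(z))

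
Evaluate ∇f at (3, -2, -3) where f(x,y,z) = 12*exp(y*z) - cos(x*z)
(3*sin(9), -36*exp(6), -24*exp(6) - 3*sin(9))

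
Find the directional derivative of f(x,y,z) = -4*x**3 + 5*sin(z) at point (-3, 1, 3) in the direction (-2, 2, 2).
sqrt(3)*(5*cos(3) + 108)/3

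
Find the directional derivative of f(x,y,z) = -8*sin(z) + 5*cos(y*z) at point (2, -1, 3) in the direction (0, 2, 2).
sqrt(2)*(5*sin(3) - 4*cos(3))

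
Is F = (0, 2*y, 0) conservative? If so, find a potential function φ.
Yes, F is conservative. φ = y**2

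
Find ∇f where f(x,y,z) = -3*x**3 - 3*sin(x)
(-9*x**2 - 3*cos(x), 0, 0)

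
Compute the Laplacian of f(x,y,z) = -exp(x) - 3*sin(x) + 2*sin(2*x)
-exp(x) + 3*sin(x) - 8*sin(2*x)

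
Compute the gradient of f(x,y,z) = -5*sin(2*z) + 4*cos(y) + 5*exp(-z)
(0, -4*sin(y), -10*cos(2*z) - 5*exp(-z))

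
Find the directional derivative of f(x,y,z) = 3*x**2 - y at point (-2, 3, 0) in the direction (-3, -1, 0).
37*sqrt(10)/10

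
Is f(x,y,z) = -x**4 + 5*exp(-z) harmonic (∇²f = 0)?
No, ∇²f = -12*x**2 + 5*exp(-z)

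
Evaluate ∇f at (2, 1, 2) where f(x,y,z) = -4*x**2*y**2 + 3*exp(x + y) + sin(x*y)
(-16 + cos(2) + 3*exp(3), -32 + 2*cos(2) + 3*exp(3), 0)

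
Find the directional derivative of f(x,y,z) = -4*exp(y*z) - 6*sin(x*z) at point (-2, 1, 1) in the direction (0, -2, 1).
4*sqrt(5)*(3*cos(2) + E)/5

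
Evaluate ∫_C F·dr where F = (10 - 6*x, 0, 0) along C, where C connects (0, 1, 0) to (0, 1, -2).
0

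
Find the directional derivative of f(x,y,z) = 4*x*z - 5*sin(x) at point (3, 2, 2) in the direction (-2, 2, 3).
10*sqrt(17)*(cos(3) + 2)/17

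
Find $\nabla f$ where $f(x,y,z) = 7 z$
(0, 0, 7)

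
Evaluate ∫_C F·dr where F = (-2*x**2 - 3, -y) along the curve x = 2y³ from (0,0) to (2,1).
-71/6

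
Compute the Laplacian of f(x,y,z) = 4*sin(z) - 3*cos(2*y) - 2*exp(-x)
-4*sin(z) + 12*cos(2*y) - 2*exp(-x)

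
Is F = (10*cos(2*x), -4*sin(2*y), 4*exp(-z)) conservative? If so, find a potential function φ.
Yes, F is conservative. φ = 5*sin(2*x) + 2*cos(2*y) - 4*exp(-z)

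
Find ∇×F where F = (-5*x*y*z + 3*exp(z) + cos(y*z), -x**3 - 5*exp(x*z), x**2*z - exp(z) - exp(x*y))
(x*(-exp(x*y) + 5*exp(x*z)), -5*x*y - 2*x*z + y*exp(x*y) - y*sin(y*z) + 3*exp(z), -3*x**2 + 5*x*z - 5*z*exp(x*z) + z*sin(y*z))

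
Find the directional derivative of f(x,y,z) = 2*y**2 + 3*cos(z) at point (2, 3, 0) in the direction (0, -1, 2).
-12*sqrt(5)/5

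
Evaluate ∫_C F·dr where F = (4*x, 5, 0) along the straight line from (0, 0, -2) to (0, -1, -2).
-5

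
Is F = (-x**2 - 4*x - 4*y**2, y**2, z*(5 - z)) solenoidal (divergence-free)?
No, ∇·F = -2*x + 2*y - 2*z + 1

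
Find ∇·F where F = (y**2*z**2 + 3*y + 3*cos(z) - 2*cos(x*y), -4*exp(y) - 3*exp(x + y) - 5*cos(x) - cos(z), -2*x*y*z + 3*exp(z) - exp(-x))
-2*x*y + 2*y*sin(x*y) - 4*exp(y) + 3*exp(z) - 3*exp(x + y)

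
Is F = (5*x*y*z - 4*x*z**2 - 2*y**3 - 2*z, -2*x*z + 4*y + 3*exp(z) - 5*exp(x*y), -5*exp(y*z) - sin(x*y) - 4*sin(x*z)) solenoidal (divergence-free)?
No, ∇·F = -5*x*exp(x*y) - 4*x*cos(x*z) + 5*y*z - 5*y*exp(y*z) - 4*z**2 + 4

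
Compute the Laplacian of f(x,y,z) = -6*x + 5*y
0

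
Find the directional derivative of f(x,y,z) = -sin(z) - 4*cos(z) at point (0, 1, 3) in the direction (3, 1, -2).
sqrt(14)*(cos(3) - 4*sin(3))/7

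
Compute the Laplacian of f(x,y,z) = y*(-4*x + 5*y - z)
10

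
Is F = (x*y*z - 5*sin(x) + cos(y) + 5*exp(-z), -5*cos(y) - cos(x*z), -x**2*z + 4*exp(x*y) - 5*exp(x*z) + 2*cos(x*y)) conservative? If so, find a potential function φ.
No, ∇×F = (x*(4*exp(x*y) - 2*sin(x*y) - sin(x*z)), x*y + 2*x*z - 4*y*exp(x*y) + 2*y*sin(x*y) + 5*z*exp(x*z) - 5*exp(-z), -x*z + z*sin(x*z) + sin(y)) ≠ 0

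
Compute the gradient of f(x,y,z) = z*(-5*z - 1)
(0, 0, -10*z - 1)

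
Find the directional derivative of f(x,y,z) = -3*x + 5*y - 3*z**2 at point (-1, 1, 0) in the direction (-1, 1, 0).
4*sqrt(2)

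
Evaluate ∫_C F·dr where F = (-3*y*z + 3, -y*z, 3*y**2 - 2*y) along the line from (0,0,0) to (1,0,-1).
3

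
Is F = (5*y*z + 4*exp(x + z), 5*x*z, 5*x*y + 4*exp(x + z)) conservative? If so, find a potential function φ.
Yes, F is conservative. φ = 5*x*y*z + 4*exp(x + z)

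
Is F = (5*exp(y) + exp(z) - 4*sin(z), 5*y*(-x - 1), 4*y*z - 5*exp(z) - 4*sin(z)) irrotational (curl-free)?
No, ∇×F = (4*z, exp(z) - 4*cos(z), -5*y - 5*exp(y))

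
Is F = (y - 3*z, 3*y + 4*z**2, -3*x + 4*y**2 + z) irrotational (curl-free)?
No, ∇×F = (8*y - 8*z, 0, -1)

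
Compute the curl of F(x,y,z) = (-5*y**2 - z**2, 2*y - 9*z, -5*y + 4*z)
(4, -2*z, 10*y)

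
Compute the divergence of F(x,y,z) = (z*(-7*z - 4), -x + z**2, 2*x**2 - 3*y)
0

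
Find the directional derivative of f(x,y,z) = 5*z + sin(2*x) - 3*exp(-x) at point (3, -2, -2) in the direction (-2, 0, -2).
-sqrt(2)*(3 + 2*exp(3)*cos(6) + 5*exp(3))*exp(-3)/2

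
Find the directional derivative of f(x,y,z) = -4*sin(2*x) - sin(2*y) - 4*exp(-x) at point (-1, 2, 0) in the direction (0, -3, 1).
3*sqrt(10)*cos(4)/5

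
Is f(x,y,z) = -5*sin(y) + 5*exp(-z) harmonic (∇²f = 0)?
No, ∇²f = 5*sin(y) + 5*exp(-z)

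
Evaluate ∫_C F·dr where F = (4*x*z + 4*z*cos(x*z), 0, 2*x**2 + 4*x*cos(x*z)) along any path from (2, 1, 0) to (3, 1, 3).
4*sin(9) + 54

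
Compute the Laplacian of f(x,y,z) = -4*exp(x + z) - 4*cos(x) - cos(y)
-8*exp(x + z) + 4*cos(x) + cos(y)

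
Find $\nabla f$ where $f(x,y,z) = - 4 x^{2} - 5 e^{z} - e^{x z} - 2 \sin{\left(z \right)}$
(-8*x - z*exp(x*z), 0, -x*exp(x*z) - 5*exp(z) - 2*cos(z))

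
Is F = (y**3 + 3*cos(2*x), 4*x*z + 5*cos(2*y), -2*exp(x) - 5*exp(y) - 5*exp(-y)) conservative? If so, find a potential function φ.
No, ∇×F = (-4*x - 10*sinh(y), 2*exp(x), -3*y**2 + 4*z) ≠ 0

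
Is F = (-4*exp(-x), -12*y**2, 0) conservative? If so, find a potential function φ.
Yes, F is conservative. φ = -4*y**3 + 4*exp(-x)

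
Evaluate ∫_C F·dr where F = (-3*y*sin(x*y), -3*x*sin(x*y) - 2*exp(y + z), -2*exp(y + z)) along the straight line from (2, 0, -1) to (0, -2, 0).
-(2 - 2*E)*exp(-2)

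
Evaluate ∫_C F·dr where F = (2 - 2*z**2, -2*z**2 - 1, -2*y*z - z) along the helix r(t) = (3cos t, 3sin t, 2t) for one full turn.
8*pi*(-13*pi - 6)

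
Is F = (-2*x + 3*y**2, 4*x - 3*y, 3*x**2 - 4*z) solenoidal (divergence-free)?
No, ∇·F = -9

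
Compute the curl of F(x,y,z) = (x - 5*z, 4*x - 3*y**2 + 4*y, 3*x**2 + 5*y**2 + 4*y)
(10*y + 4, -6*x - 5, 4)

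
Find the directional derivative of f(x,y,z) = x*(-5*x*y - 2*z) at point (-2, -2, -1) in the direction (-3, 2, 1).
39*sqrt(14)/7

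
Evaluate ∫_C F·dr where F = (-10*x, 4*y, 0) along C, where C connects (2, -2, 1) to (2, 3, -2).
10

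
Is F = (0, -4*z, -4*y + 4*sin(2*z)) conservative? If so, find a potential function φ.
Yes, F is conservative. φ = -4*y*z - 2*cos(2*z)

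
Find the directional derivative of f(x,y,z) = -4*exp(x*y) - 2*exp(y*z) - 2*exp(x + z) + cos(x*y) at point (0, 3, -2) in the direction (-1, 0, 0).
2*exp(-2) + 12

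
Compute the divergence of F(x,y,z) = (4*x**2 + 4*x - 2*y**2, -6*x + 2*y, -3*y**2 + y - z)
8*x + 5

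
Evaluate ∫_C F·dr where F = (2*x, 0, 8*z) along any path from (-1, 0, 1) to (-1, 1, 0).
-4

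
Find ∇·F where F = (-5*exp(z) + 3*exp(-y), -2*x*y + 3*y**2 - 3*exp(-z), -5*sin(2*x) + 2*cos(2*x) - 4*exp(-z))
-2*x + 6*y + 4*exp(-z)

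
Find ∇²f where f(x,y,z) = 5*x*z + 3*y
0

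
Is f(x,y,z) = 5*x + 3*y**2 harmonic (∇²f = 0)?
No, ∇²f = 6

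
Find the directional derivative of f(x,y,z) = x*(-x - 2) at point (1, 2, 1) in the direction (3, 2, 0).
-12*sqrt(13)/13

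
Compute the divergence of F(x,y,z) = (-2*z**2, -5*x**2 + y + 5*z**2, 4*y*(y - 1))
1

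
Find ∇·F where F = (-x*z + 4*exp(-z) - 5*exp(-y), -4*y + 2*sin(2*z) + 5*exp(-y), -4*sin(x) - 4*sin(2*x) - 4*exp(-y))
-z - 4 - 5*exp(-y)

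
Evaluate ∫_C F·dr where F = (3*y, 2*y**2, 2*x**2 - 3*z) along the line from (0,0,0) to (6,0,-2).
-54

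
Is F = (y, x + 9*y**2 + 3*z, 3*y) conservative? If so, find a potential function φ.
Yes, F is conservative. φ = y*(x + 3*y**2 + 3*z)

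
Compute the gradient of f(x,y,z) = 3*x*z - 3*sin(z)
(3*z, 0, 3*x - 3*cos(z))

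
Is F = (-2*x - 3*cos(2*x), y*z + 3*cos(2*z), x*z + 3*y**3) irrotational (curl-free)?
No, ∇×F = (9*y**2 - y + 6*sin(2*z), -z, 0)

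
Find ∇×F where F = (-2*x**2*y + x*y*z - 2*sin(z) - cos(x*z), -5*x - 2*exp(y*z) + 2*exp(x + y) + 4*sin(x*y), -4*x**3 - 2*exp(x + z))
(2*y*exp(y*z), 12*x**2 + x*y + x*sin(x*z) + 2*exp(x + z) - 2*cos(z), 2*x**2 - x*z + 4*y*cos(x*y) + 2*exp(x + y) - 5)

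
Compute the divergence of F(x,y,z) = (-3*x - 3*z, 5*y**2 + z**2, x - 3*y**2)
10*y - 3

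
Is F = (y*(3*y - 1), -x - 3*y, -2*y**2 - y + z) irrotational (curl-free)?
No, ∇×F = (-4*y - 1, 0, -6*y)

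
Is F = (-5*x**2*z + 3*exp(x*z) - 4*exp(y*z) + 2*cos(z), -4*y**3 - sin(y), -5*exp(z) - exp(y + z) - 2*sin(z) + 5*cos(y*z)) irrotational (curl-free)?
No, ∇×F = (-5*z*sin(y*z) - exp(y + z), -5*x**2 + 3*x*exp(x*z) - 4*y*exp(y*z) - 2*sin(z), 4*z*exp(y*z))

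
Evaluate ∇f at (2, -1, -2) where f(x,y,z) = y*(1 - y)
(0, 3, 0)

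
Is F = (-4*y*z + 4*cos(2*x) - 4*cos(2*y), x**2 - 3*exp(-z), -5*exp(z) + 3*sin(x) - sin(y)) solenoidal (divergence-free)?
No, ∇·F = -5*exp(z) - 8*sin(2*x)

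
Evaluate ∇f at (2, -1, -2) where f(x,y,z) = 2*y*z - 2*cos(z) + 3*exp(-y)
(0, -3*E - 4, -2 - 2*sin(2))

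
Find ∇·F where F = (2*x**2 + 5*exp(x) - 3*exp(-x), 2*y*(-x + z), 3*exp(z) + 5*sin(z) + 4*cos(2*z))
2*x + 2*z + 5*exp(x) + 3*exp(z) - 8*sin(2*z) + 5*cos(z) + 3*exp(-x)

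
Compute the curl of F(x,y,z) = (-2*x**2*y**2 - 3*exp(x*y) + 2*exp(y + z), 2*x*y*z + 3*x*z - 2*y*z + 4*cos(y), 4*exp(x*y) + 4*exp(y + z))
(-2*x*y + 4*x*exp(x*y) - 3*x + 2*y + 4*exp(y + z), -4*y*exp(x*y) + 2*exp(y + z), 4*x**2*y + 3*x*exp(x*y) + 2*y*z + 3*z - 2*exp(y + z))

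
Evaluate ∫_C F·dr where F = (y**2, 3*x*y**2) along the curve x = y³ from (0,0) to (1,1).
11/10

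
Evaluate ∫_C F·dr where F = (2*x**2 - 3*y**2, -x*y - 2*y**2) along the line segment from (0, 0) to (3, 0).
18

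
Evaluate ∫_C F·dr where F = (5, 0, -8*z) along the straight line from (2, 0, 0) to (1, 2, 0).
-5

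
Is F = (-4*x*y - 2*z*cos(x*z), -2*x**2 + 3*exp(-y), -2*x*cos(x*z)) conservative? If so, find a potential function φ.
Yes, F is conservative. φ = -2*x**2*y - 2*sin(x*z) - 3*exp(-y)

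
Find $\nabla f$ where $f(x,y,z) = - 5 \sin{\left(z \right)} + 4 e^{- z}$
(0, 0, -5*cos(z) - 4*exp(-z))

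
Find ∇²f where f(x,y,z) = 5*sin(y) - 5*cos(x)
-5*sin(y) + 5*cos(x)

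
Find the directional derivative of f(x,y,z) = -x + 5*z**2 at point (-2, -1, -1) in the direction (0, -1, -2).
4*sqrt(5)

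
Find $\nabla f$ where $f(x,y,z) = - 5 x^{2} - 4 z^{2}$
(-10*x, 0, -8*z)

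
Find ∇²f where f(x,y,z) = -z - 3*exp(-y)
-3*exp(-y)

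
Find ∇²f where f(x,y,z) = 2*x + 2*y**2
4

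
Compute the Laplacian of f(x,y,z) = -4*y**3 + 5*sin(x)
-24*y - 5*sin(x)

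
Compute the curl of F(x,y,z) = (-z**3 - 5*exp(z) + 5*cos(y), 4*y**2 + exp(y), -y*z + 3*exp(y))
(-z + 3*exp(y), -3*z**2 - 5*exp(z), 5*sin(y))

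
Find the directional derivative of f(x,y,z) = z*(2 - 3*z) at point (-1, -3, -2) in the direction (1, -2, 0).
0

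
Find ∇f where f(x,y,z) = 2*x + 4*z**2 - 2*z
(2, 0, 8*z - 2)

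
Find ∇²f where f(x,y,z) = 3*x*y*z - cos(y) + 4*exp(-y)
cos(y) + 4*exp(-y)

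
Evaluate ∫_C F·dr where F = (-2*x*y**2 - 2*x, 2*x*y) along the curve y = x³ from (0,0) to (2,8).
292/7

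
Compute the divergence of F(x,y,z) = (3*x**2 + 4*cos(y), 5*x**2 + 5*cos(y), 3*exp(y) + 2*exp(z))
6*x + 2*exp(z) - 5*sin(y)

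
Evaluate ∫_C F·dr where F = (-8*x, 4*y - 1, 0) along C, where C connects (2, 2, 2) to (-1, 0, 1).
6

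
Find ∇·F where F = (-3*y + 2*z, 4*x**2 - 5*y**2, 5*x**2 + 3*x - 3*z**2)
-10*y - 6*z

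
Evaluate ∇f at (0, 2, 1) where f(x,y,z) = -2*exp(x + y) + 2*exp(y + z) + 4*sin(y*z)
(-2*exp(2), -2*exp(2) + 4*cos(2) + 2*exp(3), 8*cos(2) + 2*exp(3))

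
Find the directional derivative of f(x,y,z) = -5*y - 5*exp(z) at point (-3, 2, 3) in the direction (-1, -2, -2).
10/3 + 10*exp(3)/3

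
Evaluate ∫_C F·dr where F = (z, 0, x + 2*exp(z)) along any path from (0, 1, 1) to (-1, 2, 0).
2 - 2*E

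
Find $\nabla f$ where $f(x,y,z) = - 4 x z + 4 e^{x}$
(-4*z + 4*exp(x), 0, -4*x)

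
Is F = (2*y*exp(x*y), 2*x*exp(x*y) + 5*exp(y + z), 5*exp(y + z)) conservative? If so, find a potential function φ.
Yes, F is conservative. φ = 2*exp(x*y) + 5*exp(y + z)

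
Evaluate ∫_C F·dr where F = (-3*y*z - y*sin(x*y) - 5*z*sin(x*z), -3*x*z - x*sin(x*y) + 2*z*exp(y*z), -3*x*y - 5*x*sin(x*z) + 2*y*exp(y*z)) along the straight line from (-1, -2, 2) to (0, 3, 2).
-2*exp(-4) - 6*cos(2) + 18 + 2*exp(6)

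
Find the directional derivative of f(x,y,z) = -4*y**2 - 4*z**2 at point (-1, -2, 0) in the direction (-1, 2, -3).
16*sqrt(14)/7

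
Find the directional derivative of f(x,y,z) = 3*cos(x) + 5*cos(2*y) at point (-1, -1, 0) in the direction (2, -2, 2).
sqrt(3)*(-10*sin(2)/3 + sin(1))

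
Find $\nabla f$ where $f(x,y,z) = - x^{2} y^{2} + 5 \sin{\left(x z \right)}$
(-2*x*y**2 + 5*z*cos(x*z), -2*x**2*y, 5*x*cos(x*z))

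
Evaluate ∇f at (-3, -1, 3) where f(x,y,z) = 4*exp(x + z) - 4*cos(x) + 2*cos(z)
(4 - 4*sin(3), 0, 4 - 2*sin(3))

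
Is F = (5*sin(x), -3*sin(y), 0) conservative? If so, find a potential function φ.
Yes, F is conservative. φ = -5*cos(x) + 3*cos(y)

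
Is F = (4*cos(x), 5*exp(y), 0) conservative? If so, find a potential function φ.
Yes, F is conservative. φ = 5*exp(y) + 4*sin(x)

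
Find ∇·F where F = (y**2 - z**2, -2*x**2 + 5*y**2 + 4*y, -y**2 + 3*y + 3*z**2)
10*y + 6*z + 4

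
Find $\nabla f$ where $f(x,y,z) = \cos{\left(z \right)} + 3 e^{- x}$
(-3*exp(-x), 0, -sin(z))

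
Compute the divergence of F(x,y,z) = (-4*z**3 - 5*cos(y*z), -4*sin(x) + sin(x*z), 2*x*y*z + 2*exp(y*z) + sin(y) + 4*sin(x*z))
2*x*y + 4*x*cos(x*z) + 2*y*exp(y*z)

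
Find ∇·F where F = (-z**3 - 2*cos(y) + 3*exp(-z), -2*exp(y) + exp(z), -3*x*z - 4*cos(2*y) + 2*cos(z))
-3*x - 2*exp(y) - 2*sin(z)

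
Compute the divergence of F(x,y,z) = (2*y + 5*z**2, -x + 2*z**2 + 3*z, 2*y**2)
0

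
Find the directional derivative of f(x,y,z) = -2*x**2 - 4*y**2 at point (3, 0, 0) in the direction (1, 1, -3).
-12*sqrt(11)/11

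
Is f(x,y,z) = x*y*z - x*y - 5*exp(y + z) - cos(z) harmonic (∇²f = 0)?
No, ∇²f = -10*exp(y + z) + cos(z)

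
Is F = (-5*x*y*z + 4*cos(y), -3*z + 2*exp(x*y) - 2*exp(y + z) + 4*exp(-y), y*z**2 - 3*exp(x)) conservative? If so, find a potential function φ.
No, ∇×F = (z**2 + 2*exp(y + z) + 3, -5*x*y + 3*exp(x), 5*x*z + 2*y*exp(x*y) + 4*sin(y)) ≠ 0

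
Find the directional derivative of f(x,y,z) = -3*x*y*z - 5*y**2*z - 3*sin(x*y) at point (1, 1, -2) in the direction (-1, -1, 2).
sqrt(6)*(-8 + cos(1))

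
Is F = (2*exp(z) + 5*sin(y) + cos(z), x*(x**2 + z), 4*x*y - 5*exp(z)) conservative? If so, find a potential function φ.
No, ∇×F = (3*x, -4*y + 2*exp(z) - sin(z), 3*x**2 + z - 5*cos(y)) ≠ 0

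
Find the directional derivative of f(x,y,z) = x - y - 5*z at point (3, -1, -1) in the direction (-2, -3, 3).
-7*sqrt(22)/11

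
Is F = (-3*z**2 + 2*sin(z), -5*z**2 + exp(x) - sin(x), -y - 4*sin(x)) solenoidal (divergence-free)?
Yes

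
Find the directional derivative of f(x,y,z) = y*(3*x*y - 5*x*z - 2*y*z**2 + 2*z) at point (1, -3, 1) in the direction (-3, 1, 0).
-27*sqrt(10)/2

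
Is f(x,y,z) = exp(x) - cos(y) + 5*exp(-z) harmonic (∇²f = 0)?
No, ∇²f = exp(x) + cos(y) + 5*exp(-z)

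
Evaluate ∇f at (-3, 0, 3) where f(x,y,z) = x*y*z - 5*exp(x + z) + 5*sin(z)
(-5, -9, -5 + 5*cos(3))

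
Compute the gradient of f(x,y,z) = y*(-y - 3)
(0, -2*y - 3, 0)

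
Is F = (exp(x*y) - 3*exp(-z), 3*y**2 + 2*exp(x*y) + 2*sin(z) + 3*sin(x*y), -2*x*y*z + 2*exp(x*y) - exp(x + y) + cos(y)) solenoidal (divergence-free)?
No, ∇·F = -2*x*y + 2*x*exp(x*y) + 3*x*cos(x*y) + y*exp(x*y) + 6*y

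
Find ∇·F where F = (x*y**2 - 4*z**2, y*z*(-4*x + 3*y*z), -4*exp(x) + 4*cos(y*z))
-4*x*z + y**2 + 6*y*z**2 - 4*y*sin(y*z)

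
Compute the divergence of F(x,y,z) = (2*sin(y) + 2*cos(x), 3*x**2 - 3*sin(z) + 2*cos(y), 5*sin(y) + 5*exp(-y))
-2*sin(x) - 2*sin(y)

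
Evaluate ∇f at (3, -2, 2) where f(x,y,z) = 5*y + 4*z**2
(0, 5, 16)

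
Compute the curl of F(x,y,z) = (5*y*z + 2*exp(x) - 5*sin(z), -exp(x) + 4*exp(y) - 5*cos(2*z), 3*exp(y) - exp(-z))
(3*exp(y) - 10*sin(2*z), 5*y - 5*cos(z), -5*z - exp(x))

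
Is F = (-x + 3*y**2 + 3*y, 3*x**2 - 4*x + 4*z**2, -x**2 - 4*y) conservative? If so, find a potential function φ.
No, ∇×F = (-8*z - 4, 2*x, 6*x - 6*y - 7) ≠ 0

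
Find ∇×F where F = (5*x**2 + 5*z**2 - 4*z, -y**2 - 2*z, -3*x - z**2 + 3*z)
(2, 10*z - 1, 0)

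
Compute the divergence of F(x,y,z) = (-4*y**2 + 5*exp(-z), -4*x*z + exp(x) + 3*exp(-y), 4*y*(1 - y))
-3*exp(-y)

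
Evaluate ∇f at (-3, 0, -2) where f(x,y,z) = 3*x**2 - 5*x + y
(-23, 1, 0)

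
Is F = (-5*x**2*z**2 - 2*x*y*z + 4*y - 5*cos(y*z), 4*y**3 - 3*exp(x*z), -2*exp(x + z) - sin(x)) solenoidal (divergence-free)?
No, ∇·F = -10*x*z**2 + 12*y**2 - 2*y*z - 2*exp(x + z)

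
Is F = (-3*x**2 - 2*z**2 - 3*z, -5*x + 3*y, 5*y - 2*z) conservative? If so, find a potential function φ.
No, ∇×F = (5, -4*z - 3, -5) ≠ 0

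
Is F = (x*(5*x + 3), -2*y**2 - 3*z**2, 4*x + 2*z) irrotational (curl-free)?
No, ∇×F = (6*z, -4, 0)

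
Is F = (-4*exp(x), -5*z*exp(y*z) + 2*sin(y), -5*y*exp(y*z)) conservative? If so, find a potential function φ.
Yes, F is conservative. φ = -4*exp(x) - 5*exp(y*z) - 2*cos(y)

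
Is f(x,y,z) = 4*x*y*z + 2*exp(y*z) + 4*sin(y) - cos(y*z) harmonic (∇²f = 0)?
No, ∇²f = y**2*(2*exp(y*z) + cos(y*z)) + 2*z**2*exp(y*z) + z**2*cos(y*z) - 4*sin(y)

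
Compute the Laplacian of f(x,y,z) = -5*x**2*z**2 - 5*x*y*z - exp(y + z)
-10*x**2 - 10*z**2 - 2*exp(y + z)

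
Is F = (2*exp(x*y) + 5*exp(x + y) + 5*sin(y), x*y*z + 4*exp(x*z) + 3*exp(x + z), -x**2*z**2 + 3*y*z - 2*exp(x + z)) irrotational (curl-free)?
No, ∇×F = (-x*y - 4*x*exp(x*z) + 3*z - 3*exp(x + z), 2*x*z**2 + 2*exp(x + z), -2*x*exp(x*y) + y*z + 4*z*exp(x*z) - 5*exp(x + y) + 3*exp(x + z) - 5*cos(y))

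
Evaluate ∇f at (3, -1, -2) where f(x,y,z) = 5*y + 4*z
(0, 5, 4)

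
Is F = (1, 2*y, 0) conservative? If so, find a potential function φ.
Yes, F is conservative. φ = x + y**2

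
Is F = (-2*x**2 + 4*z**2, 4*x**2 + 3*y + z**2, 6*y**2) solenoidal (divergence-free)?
No, ∇·F = 3 - 4*x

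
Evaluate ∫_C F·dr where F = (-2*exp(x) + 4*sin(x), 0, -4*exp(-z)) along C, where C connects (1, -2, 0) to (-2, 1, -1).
-4 - 2*exp(-2) - 4*cos(2) + 4*cos(1) + 6*E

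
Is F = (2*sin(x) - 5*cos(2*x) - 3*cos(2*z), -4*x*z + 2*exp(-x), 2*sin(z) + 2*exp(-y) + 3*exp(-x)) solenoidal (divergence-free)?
No, ∇·F = 10*sin(2*x) + 2*cos(x) + 2*cos(z)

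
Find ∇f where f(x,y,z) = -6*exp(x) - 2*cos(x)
(-6*exp(x) + 2*sin(x), 0, 0)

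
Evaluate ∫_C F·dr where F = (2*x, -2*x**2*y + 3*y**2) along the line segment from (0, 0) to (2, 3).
13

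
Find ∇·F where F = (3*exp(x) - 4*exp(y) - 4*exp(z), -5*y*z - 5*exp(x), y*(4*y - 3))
-5*z + 3*exp(x)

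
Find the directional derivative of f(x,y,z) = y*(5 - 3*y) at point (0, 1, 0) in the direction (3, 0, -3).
0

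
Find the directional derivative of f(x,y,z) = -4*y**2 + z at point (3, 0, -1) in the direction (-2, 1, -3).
-3*sqrt(14)/14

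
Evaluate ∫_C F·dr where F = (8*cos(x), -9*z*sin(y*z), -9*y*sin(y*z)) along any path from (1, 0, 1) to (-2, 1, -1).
-9 - 8*sin(2) - 8*sin(1) + 9*cos(1)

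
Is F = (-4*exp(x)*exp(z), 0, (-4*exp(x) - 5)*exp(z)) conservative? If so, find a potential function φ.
Yes, F is conservative. φ = (-4*exp(x) - 5)*exp(z)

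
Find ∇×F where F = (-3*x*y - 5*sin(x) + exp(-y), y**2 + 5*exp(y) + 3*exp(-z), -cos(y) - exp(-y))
(sin(y) + 3*exp(-z) + exp(-y), 0, 3*x + exp(-y))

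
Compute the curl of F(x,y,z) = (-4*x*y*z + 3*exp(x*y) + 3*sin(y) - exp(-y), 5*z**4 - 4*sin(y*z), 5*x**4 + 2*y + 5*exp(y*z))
(4*y*cos(y*z) - 20*z**3 + 5*z*exp(y*z) + 2, 4*x*(-5*x**2 - y), 4*x*z - 3*x*exp(x*y) - 3*cos(y) - exp(-y))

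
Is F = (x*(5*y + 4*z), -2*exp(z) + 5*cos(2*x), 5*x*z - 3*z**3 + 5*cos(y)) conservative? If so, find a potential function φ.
No, ∇×F = (2*exp(z) - 5*sin(y), 4*x - 5*z, -5*x - 10*sin(2*x)) ≠ 0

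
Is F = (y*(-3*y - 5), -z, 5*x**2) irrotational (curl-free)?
No, ∇×F = (1, -10*x, 6*y + 5)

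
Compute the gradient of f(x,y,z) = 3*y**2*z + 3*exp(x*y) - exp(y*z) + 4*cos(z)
(3*y*exp(x*y), 3*x*exp(x*y) + 6*y*z - z*exp(y*z), 3*y**2 - y*exp(y*z) - 4*sin(z))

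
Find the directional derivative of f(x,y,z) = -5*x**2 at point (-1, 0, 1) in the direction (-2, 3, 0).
-20*sqrt(13)/13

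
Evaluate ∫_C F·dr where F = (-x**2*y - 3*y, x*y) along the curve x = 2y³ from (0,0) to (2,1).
-13/2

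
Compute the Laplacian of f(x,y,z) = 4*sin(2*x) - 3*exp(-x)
-16*sin(2*x) - 3*exp(-x)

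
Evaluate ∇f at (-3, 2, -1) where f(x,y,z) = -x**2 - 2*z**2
(6, 0, 4)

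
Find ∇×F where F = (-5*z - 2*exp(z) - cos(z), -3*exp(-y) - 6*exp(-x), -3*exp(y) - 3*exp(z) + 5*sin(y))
(-3*exp(y) + 5*cos(y), -2*exp(z) + sin(z) - 5, 6*exp(-x))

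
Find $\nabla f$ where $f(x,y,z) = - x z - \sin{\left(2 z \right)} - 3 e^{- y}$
(-z, 3*exp(-y), -x - 2*cos(2*z))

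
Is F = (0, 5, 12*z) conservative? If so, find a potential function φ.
Yes, F is conservative. φ = 5*y + 6*z**2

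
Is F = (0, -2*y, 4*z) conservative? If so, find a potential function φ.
Yes, F is conservative. φ = -y**2 + 2*z**2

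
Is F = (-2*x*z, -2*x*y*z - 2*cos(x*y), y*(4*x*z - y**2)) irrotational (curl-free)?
No, ∇×F = (2*x*y + 4*x*z - 3*y**2, -2*x - 4*y*z, 2*y*(-z + sin(x*y)))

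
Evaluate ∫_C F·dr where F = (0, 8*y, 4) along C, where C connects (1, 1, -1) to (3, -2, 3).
28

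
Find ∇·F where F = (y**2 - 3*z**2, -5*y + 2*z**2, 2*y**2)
-5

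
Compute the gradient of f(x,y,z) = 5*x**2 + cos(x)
(10*x - sin(x), 0, 0)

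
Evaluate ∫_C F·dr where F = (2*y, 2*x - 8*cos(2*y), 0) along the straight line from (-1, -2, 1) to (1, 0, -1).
-4 - 4*sin(4)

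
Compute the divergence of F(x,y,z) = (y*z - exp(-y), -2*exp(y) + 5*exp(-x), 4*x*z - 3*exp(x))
4*x - 2*exp(y)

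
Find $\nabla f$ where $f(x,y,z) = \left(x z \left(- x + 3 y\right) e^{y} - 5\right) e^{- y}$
(z*(-2*x + 3*y), 3*x*z + 5*exp(-y), x*(-x + 3*y))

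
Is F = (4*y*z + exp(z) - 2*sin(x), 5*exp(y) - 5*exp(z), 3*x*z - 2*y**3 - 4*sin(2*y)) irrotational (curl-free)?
No, ∇×F = (-6*y**2 + 5*exp(z) - 8*cos(2*y), 4*y - 3*z + exp(z), -4*z)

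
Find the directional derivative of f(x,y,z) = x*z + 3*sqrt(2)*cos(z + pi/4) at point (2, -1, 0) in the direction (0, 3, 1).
-sqrt(10)/10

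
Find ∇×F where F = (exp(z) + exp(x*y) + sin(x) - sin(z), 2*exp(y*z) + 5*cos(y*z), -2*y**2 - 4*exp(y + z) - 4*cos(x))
(-2*y*exp(y*z) + 5*y*sin(y*z) - 4*y - 4*exp(y + z), exp(z) - 4*sin(x) - cos(z), -x*exp(x*y))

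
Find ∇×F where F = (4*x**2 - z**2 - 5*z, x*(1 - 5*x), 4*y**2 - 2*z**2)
(8*y, -2*z - 5, 1 - 10*x)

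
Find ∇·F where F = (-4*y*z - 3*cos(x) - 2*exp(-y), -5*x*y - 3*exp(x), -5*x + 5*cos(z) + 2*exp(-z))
-5*x + 3*sin(x) - 5*sin(z) - 2*exp(-z)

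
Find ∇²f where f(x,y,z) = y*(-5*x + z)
0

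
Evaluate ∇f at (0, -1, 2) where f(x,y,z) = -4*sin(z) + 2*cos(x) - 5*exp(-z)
(0, 0, 5*exp(-2) - 4*cos(2))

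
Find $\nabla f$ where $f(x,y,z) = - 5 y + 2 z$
(0, -5, 2)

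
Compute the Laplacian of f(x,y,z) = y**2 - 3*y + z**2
4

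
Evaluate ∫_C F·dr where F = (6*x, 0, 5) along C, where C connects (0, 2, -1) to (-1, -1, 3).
23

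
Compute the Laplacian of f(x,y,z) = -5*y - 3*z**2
-6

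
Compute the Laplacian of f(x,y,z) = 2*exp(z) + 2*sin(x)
2*exp(z) - 2*sin(x)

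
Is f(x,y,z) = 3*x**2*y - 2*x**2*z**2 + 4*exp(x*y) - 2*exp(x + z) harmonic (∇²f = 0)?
No, ∇²f = 4*x**2*exp(x*y) - 4*x**2 + 4*y**2*exp(x*y) + 6*y - 4*z**2 - 4*exp(x + z)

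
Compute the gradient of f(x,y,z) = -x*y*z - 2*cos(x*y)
(y*(-z + 2*sin(x*y)), x*(-z + 2*sin(x*y)), -x*y)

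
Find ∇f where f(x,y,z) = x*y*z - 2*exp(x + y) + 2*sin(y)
(y*z - 2*exp(x + y), x*z - 2*exp(x + y) + 2*cos(y), x*y)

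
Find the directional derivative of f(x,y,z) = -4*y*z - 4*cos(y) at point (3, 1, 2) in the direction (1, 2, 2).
-8 + 8*sin(1)/3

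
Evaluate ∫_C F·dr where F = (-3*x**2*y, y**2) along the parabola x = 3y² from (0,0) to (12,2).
-62152/21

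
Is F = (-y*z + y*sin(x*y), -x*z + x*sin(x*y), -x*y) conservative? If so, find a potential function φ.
Yes, F is conservative. φ = -x*y*z - cos(x*y)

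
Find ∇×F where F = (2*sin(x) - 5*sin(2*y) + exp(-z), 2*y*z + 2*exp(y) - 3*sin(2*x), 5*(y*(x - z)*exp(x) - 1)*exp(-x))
(5*x - 2*y - 5*z, -5*y - exp(-z) - 5*exp(-x), -6*cos(2*x) + 10*cos(2*y))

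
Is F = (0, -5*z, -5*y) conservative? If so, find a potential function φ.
Yes, F is conservative. φ = -5*y*z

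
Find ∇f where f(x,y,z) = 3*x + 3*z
(3, 0, 3)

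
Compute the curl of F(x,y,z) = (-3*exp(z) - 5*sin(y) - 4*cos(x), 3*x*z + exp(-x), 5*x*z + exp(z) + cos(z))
(-3*x, -5*z - 3*exp(z), 3*z + 5*cos(y) - exp(-x))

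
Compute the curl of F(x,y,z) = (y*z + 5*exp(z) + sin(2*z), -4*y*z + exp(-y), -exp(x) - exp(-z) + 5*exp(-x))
(4*y, y + exp(x) + 5*exp(z) + 2*cos(2*z) + 5*exp(-x), -z)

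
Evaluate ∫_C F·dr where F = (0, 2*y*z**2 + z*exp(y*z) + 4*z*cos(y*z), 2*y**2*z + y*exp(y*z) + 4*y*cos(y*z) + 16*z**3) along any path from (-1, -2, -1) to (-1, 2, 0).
-exp(2) - 7 - 4*sin(2)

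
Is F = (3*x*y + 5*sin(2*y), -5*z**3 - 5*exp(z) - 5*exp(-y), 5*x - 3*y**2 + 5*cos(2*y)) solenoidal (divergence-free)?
No, ∇·F = 3*y + 5*exp(-y)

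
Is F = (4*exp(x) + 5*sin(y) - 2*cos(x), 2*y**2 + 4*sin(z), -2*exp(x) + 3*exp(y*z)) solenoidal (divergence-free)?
No, ∇·F = 3*y*exp(y*z) + 4*y + 4*exp(x) + 2*sin(x)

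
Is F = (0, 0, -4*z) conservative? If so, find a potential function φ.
Yes, F is conservative. φ = -2*z**2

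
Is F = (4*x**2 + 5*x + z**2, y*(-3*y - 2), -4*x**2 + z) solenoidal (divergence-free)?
No, ∇·F = 8*x - 6*y + 4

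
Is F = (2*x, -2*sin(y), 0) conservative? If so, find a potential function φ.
Yes, F is conservative. φ = x**2 + 2*cos(y)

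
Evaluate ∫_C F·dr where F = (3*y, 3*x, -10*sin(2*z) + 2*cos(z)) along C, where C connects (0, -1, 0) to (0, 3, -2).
-5 + 5*cos(4) - 2*sin(2)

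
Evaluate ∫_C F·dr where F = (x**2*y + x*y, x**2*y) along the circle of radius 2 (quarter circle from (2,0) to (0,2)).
4/3 - pi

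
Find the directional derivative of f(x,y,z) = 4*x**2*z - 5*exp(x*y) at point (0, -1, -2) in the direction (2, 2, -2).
5*sqrt(3)/3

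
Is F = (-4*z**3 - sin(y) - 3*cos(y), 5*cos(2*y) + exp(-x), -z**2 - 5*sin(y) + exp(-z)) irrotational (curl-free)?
No, ∇×F = (-5*cos(y), -12*z**2, -3*sin(y) + cos(y) - exp(-x))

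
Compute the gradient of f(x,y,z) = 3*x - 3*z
(3, 0, -3)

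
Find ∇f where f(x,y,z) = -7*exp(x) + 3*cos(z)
(-7*exp(x), 0, -3*sin(z))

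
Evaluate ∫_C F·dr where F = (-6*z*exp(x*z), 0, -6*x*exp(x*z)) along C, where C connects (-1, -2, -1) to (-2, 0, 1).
-(6 - 6*exp(3))*exp(-2)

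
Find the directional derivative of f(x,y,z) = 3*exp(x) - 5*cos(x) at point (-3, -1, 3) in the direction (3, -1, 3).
3*sqrt(19)*(-5*exp(3)*sin(3) + 3)*exp(-3)/19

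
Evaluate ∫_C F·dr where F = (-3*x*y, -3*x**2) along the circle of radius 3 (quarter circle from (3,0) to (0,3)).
-27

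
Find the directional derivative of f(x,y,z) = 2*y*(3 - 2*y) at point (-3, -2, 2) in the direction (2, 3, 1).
33*sqrt(14)/7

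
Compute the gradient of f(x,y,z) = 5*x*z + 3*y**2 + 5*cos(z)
(5*z, 6*y, 5*x - 5*sin(z))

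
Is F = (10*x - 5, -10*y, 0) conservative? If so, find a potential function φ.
Yes, F is conservative. φ = 5*x**2 - 5*x - 5*y**2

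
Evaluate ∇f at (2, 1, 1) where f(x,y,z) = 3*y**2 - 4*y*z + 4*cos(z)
(0, 2, -4 - 4*sin(1))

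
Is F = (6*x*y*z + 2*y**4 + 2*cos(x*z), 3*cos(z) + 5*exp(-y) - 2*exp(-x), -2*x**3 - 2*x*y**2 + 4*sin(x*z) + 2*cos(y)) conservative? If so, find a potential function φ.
No, ∇×F = (-4*x*y - 2*sin(y) + 3*sin(z), 6*x**2 + 6*x*y - 2*x*sin(x*z) + 2*y**2 - 4*z*cos(x*z), -6*x*z - 8*y**3 + 2*exp(-x)) ≠ 0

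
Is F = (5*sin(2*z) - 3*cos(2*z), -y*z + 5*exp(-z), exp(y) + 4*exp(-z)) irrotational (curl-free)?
No, ∇×F = (y + exp(y) + 5*exp(-z), 6*sin(2*z) + 10*cos(2*z), 0)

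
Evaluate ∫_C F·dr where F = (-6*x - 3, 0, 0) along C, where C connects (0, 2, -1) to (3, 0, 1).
-36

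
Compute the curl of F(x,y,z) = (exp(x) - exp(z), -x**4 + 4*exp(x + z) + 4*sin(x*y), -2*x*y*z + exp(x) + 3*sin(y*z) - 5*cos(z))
(-2*x*z + 3*z*cos(y*z) - 4*exp(x + z), 2*y*z - exp(x) - exp(z), -4*x**3 + 4*y*cos(x*y) + 4*exp(x + z))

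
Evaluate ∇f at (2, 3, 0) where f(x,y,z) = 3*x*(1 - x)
(-9, 0, 0)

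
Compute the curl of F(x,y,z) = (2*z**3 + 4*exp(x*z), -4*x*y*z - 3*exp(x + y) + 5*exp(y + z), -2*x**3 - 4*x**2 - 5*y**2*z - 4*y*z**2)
(4*x*y - 10*y*z - 4*z**2 - 5*exp(y + z), 6*x**2 + 4*x*exp(x*z) + 8*x + 6*z**2, -4*y*z - 3*exp(x + y))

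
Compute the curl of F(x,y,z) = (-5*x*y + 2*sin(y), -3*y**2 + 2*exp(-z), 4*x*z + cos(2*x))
(2*exp(-z), -4*z + 2*sin(2*x), 5*x - 2*cos(y))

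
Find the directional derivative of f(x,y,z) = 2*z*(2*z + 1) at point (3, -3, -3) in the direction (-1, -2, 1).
-11*sqrt(6)/3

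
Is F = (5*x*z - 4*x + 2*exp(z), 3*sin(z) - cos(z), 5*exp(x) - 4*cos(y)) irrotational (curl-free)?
No, ∇×F = (4*sin(y) - sin(z) - 3*cos(z), 5*x - 5*exp(x) + 2*exp(z), 0)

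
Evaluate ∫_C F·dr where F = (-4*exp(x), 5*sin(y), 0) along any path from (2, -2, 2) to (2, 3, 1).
5*cos(2) - 5*cos(3)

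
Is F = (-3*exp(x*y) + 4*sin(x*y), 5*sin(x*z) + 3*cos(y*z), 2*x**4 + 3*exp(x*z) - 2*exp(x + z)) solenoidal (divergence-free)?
No, ∇·F = 3*x*exp(x*z) - 3*y*exp(x*y) + 4*y*cos(x*y) - 3*z*sin(y*z) - 2*exp(x + z)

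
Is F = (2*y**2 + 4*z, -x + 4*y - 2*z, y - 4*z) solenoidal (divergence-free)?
Yes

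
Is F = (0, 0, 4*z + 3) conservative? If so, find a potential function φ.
Yes, F is conservative. φ = z*(2*z + 3)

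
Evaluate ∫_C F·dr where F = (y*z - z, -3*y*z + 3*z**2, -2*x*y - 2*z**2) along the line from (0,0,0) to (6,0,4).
-164/3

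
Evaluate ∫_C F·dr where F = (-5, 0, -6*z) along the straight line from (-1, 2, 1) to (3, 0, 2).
-29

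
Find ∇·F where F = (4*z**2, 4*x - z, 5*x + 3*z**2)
6*z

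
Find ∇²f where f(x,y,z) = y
0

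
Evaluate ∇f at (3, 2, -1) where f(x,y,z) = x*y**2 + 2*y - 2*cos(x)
(2*sin(3) + 4, 14, 0)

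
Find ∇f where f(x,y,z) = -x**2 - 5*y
(-2*x, -5, 0)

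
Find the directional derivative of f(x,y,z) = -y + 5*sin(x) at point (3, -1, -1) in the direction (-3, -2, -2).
sqrt(17)*(2 - 15*cos(3))/17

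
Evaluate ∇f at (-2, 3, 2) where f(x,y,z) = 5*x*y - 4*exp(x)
(15 - 4*exp(-2), -10, 0)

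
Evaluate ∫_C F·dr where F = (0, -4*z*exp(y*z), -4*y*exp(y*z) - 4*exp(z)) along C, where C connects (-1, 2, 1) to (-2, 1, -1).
4*(-2 + (1 + E)*exp(2))*exp(-1)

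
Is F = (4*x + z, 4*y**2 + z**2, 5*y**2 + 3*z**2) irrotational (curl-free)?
No, ∇×F = (10*y - 2*z, 1, 0)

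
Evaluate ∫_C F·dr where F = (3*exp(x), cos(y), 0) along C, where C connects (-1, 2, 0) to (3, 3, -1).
-3*exp(-1) - sin(2) + sin(3) + 3*exp(3)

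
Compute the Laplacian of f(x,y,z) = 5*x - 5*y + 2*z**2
4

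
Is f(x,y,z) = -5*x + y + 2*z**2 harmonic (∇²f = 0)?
No, ∇²f = 4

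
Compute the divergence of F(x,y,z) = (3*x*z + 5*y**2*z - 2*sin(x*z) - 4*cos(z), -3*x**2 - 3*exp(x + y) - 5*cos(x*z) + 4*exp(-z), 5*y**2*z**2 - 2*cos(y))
10*y**2*z - 2*z*cos(x*z) + 3*z - 3*exp(x + y)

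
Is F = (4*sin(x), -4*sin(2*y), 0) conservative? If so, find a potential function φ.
Yes, F is conservative. φ = -4*cos(x) + 2*cos(2*y)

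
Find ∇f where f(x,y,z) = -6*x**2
(-12*x, 0, 0)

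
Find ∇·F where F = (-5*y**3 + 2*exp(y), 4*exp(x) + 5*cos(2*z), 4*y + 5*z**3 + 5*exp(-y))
15*z**2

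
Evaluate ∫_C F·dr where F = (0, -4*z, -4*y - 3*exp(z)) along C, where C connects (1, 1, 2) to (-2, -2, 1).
-3*E + 16 + 3*exp(2)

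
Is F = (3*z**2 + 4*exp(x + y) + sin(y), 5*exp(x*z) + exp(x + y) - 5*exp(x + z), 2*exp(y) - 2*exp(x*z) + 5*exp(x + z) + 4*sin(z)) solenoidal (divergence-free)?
No, ∇·F = -2*x*exp(x*z) + 5*exp(x + y) + 5*exp(x + z) + 4*cos(z)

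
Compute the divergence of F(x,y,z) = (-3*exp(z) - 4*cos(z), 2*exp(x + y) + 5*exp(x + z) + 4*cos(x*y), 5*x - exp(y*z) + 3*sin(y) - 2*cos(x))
-4*x*sin(x*y) - y*exp(y*z) + 2*exp(x + y)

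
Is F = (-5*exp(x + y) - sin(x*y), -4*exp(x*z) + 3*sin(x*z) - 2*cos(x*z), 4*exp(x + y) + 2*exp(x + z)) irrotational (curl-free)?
No, ∇×F = (4*x*exp(x*z) - 2*x*sin(x*z) - 3*x*cos(x*z) + 4*exp(x + y), -4*exp(x + y) - 2*exp(x + z), x*cos(x*y) - 4*z*exp(x*z) + 2*z*sin(x*z) + 3*z*cos(x*z) + 5*exp(x + y))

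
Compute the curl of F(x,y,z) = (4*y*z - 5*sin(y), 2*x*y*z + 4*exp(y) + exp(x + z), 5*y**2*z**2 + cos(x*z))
(-2*x*y + 10*y*z**2 - exp(x + z), 4*y + z*sin(x*z), 2*y*z - 4*z + exp(x + z) + 5*cos(y))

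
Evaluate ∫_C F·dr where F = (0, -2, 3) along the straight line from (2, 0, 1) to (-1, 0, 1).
0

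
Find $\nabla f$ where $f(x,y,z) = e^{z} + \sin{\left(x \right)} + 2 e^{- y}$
(cos(x), -2*exp(-y), exp(z))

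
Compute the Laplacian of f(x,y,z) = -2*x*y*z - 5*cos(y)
5*cos(y)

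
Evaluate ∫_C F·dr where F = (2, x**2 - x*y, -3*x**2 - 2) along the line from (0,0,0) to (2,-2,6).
-112/3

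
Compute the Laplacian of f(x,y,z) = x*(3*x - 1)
6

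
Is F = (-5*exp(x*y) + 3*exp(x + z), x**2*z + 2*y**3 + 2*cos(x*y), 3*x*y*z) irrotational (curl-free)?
No, ∇×F = (x*(-x + 3*z), -3*y*z + 3*exp(x + z), 2*x*z + 5*x*exp(x*y) - 2*y*sin(x*y))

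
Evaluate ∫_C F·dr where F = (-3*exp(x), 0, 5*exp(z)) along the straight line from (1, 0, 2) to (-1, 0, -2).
((3 - 5*E)*exp(3) - 3*E + 5)*exp(-2)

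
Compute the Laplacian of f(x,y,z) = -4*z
0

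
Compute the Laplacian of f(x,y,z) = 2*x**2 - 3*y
4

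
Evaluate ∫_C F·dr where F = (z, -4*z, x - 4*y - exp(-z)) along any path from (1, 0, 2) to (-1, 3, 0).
-1 - exp(-2)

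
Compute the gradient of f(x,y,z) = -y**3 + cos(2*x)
(-2*sin(2*x), -3*y**2, 0)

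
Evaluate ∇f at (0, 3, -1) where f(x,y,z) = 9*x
(9, 0, 0)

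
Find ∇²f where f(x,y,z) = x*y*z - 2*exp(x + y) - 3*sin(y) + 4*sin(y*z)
-4*y**2*sin(y*z) - 4*z**2*sin(y*z) - 4*exp(x + y) + 3*sin(y)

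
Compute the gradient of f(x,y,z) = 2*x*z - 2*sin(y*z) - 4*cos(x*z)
(2*z*(2*sin(x*z) + 1), -2*z*cos(y*z), 4*x*sin(x*z) + 2*x - 2*y*cos(y*z))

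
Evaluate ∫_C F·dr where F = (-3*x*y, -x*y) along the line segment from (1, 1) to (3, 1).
-12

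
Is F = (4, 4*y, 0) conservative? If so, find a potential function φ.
Yes, F is conservative. φ = 4*x + 2*y**2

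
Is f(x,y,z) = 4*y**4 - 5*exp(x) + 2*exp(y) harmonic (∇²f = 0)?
No, ∇²f = 48*y**2 - 5*exp(x) + 2*exp(y)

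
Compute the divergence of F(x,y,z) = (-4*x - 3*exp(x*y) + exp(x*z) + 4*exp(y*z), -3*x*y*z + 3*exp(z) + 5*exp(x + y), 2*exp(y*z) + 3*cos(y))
-3*x*z - 3*y*exp(x*y) + 2*y*exp(y*z) + z*exp(x*z) + 5*exp(x + y) - 4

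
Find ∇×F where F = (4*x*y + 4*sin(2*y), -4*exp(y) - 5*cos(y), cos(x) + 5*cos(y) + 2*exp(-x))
(-5*sin(y), sin(x) + 2*exp(-x), -4*x - 8*cos(2*y))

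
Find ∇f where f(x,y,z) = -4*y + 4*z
(0, -4, 4)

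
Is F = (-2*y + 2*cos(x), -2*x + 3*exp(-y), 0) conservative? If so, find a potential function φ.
Yes, F is conservative. φ = -2*x*y + 2*sin(x) - 3*exp(-y)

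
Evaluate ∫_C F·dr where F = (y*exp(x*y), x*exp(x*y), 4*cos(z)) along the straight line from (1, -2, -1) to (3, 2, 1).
-exp(-2) + 8*sin(1) + exp(6)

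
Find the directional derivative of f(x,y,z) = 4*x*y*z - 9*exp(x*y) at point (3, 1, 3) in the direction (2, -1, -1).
sqrt(6)*(-8 + 3*exp(3))/2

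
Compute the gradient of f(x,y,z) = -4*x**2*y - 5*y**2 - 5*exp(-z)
(-8*x*y, -4*x**2 - 10*y, 5*exp(-z))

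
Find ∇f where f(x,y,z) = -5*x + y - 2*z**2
(-5, 1, -4*z)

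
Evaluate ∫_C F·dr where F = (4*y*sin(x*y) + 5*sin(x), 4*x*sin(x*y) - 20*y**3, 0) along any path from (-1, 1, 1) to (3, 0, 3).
1 + 9*cos(1) - 5*cos(3)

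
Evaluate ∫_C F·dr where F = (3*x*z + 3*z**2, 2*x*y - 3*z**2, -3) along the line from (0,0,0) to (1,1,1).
-4/3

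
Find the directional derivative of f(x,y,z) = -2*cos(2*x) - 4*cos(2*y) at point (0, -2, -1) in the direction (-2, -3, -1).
12*sqrt(14)*sin(4)/7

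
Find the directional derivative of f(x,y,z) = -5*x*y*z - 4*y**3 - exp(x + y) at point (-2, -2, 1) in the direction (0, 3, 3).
sqrt(2)*(-58*exp(4) - 1)*exp(-4)/2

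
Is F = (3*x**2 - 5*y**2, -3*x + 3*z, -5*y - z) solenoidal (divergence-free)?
No, ∇·F = 6*x - 1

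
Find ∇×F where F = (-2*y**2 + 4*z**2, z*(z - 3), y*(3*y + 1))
(6*y - 2*z + 4, 8*z, 4*y)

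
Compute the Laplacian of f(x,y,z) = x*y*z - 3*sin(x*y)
3*(x**2 + y**2)*sin(x*y)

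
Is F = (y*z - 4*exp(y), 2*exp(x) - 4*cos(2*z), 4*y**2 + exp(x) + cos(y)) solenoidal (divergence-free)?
Yes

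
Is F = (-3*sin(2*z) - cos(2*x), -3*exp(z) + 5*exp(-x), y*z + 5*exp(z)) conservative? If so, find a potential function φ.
No, ∇×F = (z + 3*exp(z), -6*cos(2*z), -5*exp(-x)) ≠ 0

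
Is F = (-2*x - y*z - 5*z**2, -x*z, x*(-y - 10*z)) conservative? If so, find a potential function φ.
Yes, F is conservative. φ = x*(-x - y*z - 5*z**2)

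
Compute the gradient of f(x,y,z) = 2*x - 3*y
(2, -3, 0)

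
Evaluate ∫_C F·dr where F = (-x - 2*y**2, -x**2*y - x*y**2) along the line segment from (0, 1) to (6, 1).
-30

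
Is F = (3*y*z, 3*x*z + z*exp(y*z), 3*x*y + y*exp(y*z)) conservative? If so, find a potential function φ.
Yes, F is conservative. φ = 3*x*y*z + exp(y*z)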